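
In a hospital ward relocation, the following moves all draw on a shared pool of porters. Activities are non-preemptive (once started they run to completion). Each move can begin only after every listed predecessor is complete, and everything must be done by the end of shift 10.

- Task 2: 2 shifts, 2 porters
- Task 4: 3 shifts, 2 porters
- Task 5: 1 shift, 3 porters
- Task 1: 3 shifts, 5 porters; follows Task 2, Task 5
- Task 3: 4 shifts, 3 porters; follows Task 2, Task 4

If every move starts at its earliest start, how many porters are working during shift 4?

8

At early start, shift 4 has: Task 1, Task 3.
Demand: 5 + 3 = 8.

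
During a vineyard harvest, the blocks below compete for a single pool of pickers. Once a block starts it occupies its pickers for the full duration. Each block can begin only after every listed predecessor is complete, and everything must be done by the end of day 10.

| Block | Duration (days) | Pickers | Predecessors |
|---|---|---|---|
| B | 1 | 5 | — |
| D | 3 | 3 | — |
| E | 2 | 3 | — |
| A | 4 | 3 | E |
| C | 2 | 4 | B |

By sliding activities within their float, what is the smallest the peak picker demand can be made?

6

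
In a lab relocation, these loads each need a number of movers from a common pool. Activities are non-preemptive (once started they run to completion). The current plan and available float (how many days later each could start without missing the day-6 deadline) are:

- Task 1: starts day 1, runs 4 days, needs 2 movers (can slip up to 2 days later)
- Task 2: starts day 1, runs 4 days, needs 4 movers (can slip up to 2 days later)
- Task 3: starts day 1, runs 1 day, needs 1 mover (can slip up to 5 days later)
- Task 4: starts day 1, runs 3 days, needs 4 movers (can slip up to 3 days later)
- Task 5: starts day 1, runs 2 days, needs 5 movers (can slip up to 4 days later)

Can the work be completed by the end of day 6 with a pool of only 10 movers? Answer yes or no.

yes

Schedule Task 1@1, Task 2@1, Task 3@1, Task 4@2, Task 5@5: d1:7  d2:10  d3:10  d4:10  d5:5  d6:5 — peak 10 ≤ 10.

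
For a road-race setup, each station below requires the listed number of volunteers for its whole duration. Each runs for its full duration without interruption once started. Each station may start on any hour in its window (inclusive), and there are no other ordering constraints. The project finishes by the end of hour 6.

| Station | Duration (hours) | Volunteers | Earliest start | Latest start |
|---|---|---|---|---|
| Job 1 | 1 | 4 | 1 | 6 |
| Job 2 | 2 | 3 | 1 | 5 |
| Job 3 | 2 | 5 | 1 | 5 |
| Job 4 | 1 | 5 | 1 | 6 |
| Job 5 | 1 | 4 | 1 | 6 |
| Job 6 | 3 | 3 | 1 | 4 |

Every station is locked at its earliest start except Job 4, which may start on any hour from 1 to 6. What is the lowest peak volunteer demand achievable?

Job 4@1: h1:24  h2:11  h3:3  h4:0  h5:0  h6:0 → peak 24
Job 4@2: h1:19  h2:16  h3:3  h4:0  h5:0  h6:0 → peak 19
Job 4@3: h1:19  h2:11  h3:8  h4:0  h5:0  h6:0 → peak 19
Job 4@4: h1:19  h2:11  h3:3  h4:5  h5:0  h6:0 → peak 19
Job 4@5: h1:19  h2:11  h3:3  h4:0  h5:5  h6:0 → peak 19
Job 4@6: h1:19  h2:11  h3:3  h4:0  h5:0  h6:5 → peak 19
Best is Job 4@2, peak 19.

19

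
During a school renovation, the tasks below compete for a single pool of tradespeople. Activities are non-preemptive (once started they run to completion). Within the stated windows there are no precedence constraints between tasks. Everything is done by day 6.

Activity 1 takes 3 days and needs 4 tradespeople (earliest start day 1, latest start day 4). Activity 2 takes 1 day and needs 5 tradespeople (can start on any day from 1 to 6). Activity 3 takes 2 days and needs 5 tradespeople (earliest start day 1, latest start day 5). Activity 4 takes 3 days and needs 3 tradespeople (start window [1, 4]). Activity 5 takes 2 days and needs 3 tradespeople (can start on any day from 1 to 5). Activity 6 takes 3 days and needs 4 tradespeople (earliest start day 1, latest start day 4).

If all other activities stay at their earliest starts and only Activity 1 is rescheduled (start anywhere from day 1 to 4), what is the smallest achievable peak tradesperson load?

20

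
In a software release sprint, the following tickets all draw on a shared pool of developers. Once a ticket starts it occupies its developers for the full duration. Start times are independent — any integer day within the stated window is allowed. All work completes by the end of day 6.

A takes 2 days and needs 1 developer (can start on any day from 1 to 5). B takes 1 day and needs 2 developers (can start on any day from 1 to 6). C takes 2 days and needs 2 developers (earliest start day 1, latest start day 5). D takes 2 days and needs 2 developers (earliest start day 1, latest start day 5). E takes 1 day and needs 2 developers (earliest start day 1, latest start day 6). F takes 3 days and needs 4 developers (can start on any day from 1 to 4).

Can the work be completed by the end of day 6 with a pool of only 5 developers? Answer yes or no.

yes

Schedule A@1, B@1, C@1, D@2, E@3, F@4: d1:5  d2:5  d3:4  d4:4  d5:4  d6:4 — peak 5 ≤ 5.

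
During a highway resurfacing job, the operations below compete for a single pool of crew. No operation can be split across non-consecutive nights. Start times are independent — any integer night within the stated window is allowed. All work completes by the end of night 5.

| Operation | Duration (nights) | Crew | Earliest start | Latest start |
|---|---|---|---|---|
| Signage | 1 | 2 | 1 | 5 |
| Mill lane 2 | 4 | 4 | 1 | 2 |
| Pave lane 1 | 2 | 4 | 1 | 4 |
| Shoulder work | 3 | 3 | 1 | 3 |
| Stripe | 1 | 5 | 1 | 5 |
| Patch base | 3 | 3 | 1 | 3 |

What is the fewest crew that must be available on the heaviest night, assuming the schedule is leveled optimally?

10

Early-start (Signage@1, Mill lane 2@1, Pave lane 1@1, Shoulder work@1, Stripe@1, Patch base@1) gives peak 21: n1:21  n2:14  n3:10  n4:4  n5:0.
Shift Signage→2, Mill lane 2→2, Shoulder work→3, Patch base→3.
Schedule Signage@2, Mill lane 2@2, Pave lane 1@1, Shoulder work@3, Stripe@1, Patch base@3: n1:9  n2:10  n3:10  n4:10  n5:10 — peak 10.
Total crew member-nights = 49 over 5 nights ⇒ peak ≥ ⌈49/5⌉ = 10, so 10 is optimal.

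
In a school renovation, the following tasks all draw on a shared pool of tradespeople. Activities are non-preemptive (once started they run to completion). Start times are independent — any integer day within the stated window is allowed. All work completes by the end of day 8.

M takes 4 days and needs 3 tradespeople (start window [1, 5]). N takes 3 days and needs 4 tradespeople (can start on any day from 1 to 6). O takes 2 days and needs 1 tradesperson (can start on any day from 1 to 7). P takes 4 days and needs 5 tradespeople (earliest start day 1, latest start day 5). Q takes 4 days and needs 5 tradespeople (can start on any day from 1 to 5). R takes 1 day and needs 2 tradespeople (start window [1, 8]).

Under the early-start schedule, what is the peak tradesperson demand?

20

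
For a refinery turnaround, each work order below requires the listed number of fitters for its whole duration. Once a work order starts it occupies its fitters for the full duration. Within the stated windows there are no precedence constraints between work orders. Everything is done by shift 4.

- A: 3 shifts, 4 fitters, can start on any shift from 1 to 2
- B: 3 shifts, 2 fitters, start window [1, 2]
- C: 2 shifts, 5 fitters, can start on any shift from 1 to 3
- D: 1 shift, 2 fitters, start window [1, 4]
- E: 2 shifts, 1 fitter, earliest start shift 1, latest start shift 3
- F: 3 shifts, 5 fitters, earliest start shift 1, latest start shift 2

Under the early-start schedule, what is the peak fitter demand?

Early-start schedule: A@1, B@1, C@1, D@1, E@1, F@1.
Load per shift: shift 1: 19, shift 2: 17, shift 3: 11, shift 4: 0.
Peak is 19.

19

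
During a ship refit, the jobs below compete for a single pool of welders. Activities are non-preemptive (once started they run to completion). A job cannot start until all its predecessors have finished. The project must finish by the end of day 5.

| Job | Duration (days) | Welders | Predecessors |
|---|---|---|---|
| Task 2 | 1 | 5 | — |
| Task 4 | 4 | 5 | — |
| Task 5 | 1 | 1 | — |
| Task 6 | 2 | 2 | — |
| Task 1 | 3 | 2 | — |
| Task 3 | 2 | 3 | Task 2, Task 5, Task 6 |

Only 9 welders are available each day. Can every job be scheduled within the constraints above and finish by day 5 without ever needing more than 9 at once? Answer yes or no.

Schedule Task 2@1, Task 4@2, Task 5@1, Task 6@2, Task 1@1, Task 3@4: d1:8  d2:9  d3:9  d4:8  d5:8 — peak 9 ≤ 9.

yes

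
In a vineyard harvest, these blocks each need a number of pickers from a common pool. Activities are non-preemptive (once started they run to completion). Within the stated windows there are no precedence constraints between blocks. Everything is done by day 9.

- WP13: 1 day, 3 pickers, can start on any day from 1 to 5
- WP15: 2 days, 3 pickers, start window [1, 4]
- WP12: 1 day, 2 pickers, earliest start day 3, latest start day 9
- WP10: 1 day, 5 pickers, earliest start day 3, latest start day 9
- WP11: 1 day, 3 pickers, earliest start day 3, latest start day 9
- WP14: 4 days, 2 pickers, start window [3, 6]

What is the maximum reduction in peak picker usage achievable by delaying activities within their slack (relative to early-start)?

Early-start peak: d1:6  d2:3  d3:12  d4:2  d5:2  d6:2  d7:0  d8:0  d9:0 ⇒ 12.
Leveled (WP13@1, WP15@2, WP12@3, WP10@4, WP11@5, WP14@5): d1:3  d2:3  d3:5  d4:5  d5:5  d6:2  d7:2  d8:2  d9:0 ⇒ 5.
Reduction 12 − 5 = 7.

7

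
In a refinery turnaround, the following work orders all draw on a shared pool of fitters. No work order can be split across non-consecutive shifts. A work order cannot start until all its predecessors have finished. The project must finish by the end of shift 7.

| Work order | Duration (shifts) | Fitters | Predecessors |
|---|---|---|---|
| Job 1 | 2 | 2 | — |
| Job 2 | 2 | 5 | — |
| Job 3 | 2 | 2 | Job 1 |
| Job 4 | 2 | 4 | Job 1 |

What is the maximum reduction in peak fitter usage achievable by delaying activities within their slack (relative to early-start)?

Early-start peak: s1:7  s2:7  s3:6  s4:6  s5:0  s6:0  s7:0 ⇒ 7.
Leveled (Job 1@1, Job 2@3, Job 3@5, Job 4@5): s1:2  s2:2  s3:5  s4:5  s5:6  s6:6  s7:0 ⇒ 6.
Reduction 7 − 6 = 1.

1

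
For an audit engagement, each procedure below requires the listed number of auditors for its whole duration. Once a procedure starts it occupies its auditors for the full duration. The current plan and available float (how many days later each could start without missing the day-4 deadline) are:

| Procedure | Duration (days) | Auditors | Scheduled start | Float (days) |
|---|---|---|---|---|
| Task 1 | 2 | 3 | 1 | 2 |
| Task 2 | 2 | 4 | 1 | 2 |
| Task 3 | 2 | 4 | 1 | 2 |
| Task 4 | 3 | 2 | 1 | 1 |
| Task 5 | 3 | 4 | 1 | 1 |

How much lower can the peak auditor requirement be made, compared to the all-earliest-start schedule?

Early-start peak: d1:17  d2:17  d3:6  d4:0 ⇒ 17.
Leveled (Task 1@1, Task 2@1, Task 3@3, Task 4@1, Task 5@1): d1:13  d2:13  d3:10  d4:4 ⇒ 13.
Reduction 17 − 13 = 4.

4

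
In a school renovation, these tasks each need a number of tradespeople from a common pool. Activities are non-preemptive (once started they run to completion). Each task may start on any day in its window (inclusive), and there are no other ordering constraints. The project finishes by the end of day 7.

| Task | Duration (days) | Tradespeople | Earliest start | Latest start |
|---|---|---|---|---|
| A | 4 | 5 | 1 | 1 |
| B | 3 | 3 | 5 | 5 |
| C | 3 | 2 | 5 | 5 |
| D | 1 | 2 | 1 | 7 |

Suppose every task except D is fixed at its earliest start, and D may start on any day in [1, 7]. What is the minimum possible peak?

7

D@1: d1:7  d2:5  d3:5  d4:5  d5:5  d6:5  d7:5 → peak 7
D@2: d1:5  d2:7  d3:5  d4:5  d5:5  d6:5  d7:5 → peak 7
D@3: d1:5  d2:5  d3:7  d4:5  d5:5  d6:5  d7:5 → peak 7
D@4: d1:5  d2:5  d3:5  d4:7  d5:5  d6:5  d7:5 → peak 7
D@5: d1:5  d2:5  d3:5  d4:5  d5:7  d6:5  d7:5 → peak 7
D@6: d1:5  d2:5  d3:5  d4:5  d5:5  d6:7  d7:5 → peak 7
D@7: d1:5  d2:5  d3:5  d4:5  d5:5  d6:5  d7:7 → peak 7
Best is D@1, peak 7.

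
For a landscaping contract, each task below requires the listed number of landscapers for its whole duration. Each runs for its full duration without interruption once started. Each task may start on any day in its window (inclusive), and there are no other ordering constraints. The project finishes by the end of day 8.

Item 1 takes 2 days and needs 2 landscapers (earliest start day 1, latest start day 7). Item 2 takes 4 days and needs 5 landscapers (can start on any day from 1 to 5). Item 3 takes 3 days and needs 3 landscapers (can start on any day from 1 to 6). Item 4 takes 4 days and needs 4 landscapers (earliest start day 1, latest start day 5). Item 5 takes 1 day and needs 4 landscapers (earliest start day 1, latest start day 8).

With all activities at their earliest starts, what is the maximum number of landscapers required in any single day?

Early-start schedule: Item 1@1, Item 2@1, Item 3@1, Item 4@1, Item 5@1.
Load per day: day 1: 18, day 2: 14, day 3: 12, day 4: 9, day 5: 0, day 6: 0, day 7: 0, day 8: 0.
Peak is 18.

18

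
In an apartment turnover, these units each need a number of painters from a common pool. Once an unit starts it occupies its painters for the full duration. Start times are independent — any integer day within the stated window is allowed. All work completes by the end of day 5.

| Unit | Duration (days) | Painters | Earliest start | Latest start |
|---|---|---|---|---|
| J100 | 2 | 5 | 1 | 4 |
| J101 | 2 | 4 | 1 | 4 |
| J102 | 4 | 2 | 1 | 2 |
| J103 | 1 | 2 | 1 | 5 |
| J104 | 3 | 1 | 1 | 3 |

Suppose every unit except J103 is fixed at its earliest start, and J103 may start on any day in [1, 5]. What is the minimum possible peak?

J103@1: d1:14  d2:12  d3:3  d4:2  d5:0 → peak 14
J103@2: d1:12  d2:14  d3:3  d4:2  d5:0 → peak 14
J103@3: d1:12  d2:12  d3:5  d4:2  d5:0 → peak 12
J103@4: d1:12  d2:12  d3:3  d4:4  d5:0 → peak 12
J103@5: d1:12  d2:12  d3:3  d4:2  d5:2 → peak 12
Best is J103@3, peak 12.

12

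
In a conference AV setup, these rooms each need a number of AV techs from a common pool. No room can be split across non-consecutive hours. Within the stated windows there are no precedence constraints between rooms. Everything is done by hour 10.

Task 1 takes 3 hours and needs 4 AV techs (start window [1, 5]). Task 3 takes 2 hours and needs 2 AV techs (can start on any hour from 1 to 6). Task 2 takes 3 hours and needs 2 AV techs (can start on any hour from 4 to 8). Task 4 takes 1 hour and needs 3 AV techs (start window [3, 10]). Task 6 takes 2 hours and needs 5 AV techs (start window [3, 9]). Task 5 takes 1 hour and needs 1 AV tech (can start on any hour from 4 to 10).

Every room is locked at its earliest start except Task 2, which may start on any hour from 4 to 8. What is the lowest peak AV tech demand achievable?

Task 2@4: h1:6  h2:6  h3:12  h4:8  h5:2  h6:2  h7:0  h8:0  h9:0  h10:0 → peak 12
Task 2@5: h1:6  h2:6  h3:12  h4:6  h5:2  h6:2  h7:2  h8:0  h9:0  h10:0 → peak 12
Task 2@6: h1:6  h2:6  h3:12  h4:6  h5:0  h6:2  h7:2  h8:2  h9:0  h10:0 → peak 12
Task 2@7: h1:6  h2:6  h3:12  h4:6  h5:0  h6:0  h7:2  h8:2  h9:2  h10:0 → peak 12
Task 2@8: h1:6  h2:6  h3:12  h4:6  h5:0  h6:0  h7:0  h8:2  h9:2  h10:2 → peak 12
Best is Task 2@4, peak 12.

12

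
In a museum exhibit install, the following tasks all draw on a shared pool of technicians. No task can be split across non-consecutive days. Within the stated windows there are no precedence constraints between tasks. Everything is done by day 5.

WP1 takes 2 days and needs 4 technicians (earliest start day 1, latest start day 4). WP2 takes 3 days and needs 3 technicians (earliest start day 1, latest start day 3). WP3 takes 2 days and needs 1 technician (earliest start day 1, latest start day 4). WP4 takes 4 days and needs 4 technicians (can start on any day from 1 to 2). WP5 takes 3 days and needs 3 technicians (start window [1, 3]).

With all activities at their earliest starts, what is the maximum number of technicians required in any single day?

15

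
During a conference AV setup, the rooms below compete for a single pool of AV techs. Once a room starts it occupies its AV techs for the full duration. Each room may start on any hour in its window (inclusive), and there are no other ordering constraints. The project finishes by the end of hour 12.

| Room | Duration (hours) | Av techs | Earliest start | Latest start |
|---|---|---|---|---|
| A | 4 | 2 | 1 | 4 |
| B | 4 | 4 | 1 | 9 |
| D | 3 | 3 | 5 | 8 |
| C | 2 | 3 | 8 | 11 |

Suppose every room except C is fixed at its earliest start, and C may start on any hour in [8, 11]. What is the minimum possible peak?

C@8: h1:6  h2:6  h3:6  h4:6  h5:3  h6:3  h7:3  h8:3  h9:3  h10:0  h11:0  h12:0 → peak 6
C@9: h1:6  h2:6  h3:6  h4:6  h5:3  h6:3  h7:3  h8:0  h9:3  h10:3  h11:0  h12:0 → peak 6
C@10: h1:6  h2:6  h3:6  h4:6  h5:3  h6:3  h7:3  h8:0  h9:0  h10:3  h11:3  h12:0 → peak 6
C@11: h1:6  h2:6  h3:6  h4:6  h5:3  h6:3  h7:3  h8:0  h9:0  h10:0  h11:3  h12:3 → peak 6
Best is C@8, peak 6.

6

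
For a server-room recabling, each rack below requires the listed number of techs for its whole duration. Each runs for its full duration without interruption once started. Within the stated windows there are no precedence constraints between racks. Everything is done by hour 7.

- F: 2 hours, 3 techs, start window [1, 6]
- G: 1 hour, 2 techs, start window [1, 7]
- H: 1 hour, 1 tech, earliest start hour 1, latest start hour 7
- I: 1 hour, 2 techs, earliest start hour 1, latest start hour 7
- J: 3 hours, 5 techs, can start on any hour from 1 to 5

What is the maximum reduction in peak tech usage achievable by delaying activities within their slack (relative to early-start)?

Early-start peak: h1:13  h2:8  h3:5  h4:0  h5:0  h6:0  h7:0 ⇒ 13.
Leveled (F@1, G@1, H@2, I@3, J@4): h1:5  h2:4  h3:2  h4:5  h5:5  h6:5  h7:0 ⇒ 5.
Reduction 13 − 5 = 8.

8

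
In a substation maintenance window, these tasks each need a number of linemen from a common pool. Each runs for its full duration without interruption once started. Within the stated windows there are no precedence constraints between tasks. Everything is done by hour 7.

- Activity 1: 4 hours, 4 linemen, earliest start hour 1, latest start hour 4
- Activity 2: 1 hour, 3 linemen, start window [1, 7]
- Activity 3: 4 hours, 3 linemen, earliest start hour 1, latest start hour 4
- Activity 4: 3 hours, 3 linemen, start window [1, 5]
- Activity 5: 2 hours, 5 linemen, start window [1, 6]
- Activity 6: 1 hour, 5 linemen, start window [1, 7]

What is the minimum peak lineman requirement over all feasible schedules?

9

Early-start (Activity 1@1, Activity 2@1, Activity 3@1, Activity 4@1, Activity 5@1, Activity 6@1) gives peak 23: h1:23  h2:15  h3:10  h4:7  h5:0  h6:0  h7:0.
Shift Activity 2→5, Activity 3→2, Activity 4→5, Activity 5→6.
Schedule Activity 1@1, Activity 2@5, Activity 3@2, Activity 4@5, Activity 5@6, Activity 6@1: h1:9  h2:7  h3:7  h4:7  h5:9  h6:8  h7:8 — peak 9.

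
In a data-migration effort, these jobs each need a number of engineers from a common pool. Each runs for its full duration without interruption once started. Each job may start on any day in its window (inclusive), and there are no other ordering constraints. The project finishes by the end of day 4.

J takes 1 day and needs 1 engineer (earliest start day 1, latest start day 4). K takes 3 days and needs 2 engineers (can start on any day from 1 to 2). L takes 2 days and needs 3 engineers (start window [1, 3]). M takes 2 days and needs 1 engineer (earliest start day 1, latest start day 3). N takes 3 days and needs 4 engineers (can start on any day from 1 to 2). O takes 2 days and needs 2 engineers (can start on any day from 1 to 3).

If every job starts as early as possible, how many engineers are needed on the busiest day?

Early-start schedule: J@1, K@1, L@1, M@1, N@1, O@1.
Load per day: day 1: 13, day 2: 12, day 3: 6, day 4: 0.
Peak is 13.

13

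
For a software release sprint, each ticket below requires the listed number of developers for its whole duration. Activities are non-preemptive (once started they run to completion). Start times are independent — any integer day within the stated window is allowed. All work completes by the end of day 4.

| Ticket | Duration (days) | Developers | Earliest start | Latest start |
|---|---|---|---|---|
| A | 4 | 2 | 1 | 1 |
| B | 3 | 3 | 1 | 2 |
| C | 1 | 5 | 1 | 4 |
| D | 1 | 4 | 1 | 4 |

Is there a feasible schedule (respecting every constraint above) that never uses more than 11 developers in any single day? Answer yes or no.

Schedule A@1, B@1, C@4, D@1: d1:9  d2:5  d3:5  d4:7 — peak 9 ≤ 11.

yes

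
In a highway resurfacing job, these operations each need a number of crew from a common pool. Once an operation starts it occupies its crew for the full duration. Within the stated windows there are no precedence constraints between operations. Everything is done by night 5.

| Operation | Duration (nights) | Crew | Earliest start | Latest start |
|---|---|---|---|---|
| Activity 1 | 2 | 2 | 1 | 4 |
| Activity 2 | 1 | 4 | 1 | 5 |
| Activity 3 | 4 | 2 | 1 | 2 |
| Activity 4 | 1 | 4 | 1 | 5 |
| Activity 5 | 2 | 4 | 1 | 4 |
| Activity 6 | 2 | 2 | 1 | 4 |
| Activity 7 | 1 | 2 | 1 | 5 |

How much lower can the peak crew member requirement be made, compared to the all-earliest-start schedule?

12

Early-start peak: n1:20  n2:10  n3:2  n4:2  n5:0 ⇒ 20.
Leveled (Activity 1@1, Activity 2@1, Activity 3@1, Activity 4@2, Activity 5@3, Activity 6@3, Activity 7@5): n1:8  n2:8  n3:8  n4:8  n5:2 ⇒ 8.
Reduction 20 − 8 = 12.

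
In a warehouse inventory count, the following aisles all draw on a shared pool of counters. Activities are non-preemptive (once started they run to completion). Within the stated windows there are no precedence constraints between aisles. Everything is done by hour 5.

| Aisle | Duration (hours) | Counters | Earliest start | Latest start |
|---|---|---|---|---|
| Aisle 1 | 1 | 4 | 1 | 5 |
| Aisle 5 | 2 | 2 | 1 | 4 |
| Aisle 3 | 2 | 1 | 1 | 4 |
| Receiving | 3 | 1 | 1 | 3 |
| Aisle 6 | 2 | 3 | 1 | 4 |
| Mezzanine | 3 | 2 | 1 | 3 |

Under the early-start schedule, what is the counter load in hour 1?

At early start, hour 1 has: Aisle 1, Aisle 5, Aisle 3, Receiving, Aisle 6, Mezzanine.
Demand: 4 + 2 + 1 + 1 + 3 + 2 = 13.

13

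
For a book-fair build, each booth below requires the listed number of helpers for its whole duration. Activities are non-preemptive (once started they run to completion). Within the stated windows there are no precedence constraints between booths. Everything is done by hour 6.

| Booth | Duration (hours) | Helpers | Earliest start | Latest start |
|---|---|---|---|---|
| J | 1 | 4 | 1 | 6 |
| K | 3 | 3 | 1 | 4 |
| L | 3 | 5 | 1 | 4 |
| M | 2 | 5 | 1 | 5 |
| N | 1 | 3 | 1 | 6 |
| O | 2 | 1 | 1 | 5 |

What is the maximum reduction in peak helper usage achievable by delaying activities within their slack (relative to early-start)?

Early-start peak: h1:21  h2:14  h3:8  h4:0  h5:0  h6:0 ⇒ 21.
Leveled (J@1, K@1, L@2, M@5, N@4, O@5): h1:7  h2:8  h3:8  h4:8  h5:6  h6:6 ⇒ 8.
Reduction 21 − 8 = 13.

13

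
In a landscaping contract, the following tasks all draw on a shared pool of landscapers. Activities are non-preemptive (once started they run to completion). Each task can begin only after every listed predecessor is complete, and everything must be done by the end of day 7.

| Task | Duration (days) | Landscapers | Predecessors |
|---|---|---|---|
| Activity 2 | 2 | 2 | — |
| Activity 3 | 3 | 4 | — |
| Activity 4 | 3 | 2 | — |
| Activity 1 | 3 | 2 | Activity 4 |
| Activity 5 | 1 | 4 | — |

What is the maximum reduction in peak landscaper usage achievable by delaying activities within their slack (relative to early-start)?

6

Early-start peak: d1:12  d2:8  d3:6  d4:2  d5:2  d6:2  d7:0 ⇒ 12.
Leveled (Activity 2@1, Activity 3@3, Activity 4@1, Activity 1@4, Activity 5@6): d1:4  d2:4  d3:6  d4:6  d5:6  d6:6  d7:0 ⇒ 6.
Reduction 12 − 6 = 6.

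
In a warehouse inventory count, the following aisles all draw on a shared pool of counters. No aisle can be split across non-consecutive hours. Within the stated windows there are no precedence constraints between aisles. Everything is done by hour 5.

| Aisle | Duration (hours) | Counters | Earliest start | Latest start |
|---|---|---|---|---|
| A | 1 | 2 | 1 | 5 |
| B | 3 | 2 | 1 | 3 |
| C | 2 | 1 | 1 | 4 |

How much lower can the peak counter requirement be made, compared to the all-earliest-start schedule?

Early-start peak: h1:5  h2:3  h3:2  h4:0  h5:0 ⇒ 5.
Leveled (A@1, B@2, C@1): h1:3  h2:3  h3:2  h4:2  h5:0 ⇒ 3.
Reduction 5 − 3 = 2.

2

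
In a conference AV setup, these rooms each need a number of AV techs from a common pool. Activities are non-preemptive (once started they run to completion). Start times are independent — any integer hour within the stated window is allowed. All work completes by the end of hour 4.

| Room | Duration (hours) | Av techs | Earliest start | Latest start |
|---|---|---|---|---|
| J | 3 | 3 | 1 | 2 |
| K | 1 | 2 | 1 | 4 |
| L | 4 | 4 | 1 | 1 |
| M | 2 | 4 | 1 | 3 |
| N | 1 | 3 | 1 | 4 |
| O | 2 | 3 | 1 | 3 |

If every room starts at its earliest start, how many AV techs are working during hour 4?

4

At early start, hour 4 has: L.
Demand: 4 = 4.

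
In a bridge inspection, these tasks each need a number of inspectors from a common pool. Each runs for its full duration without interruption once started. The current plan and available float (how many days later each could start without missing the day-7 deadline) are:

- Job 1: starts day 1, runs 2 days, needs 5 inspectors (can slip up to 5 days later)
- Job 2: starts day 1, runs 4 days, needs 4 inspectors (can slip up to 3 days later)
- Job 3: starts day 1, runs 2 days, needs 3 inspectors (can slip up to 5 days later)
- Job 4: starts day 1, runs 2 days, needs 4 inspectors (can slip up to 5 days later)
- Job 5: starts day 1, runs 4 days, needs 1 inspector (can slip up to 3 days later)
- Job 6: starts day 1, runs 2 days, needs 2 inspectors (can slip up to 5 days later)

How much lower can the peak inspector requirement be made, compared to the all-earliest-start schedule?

Early-start peak: d1:19  d2:19  d3:5  d4:5  d5:0  d6:0  d7:0 ⇒ 19.
Leveled (Job 1@1, Job 2@3, Job 3@3, Job 4@5, Job 5@1, Job 6@1): d1:8  d2:8  d3:8  d4:8  d5:8  d6:8  d7:0 ⇒ 8.
Reduction 19 − 8 = 11.

11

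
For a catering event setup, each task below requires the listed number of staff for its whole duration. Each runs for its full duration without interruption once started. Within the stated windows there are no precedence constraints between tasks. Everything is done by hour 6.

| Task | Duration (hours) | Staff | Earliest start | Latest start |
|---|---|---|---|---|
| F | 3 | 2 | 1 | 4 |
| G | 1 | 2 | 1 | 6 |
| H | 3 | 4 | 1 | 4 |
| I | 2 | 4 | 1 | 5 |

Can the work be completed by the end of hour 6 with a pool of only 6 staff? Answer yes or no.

Schedule F@1, G@1, H@2, I@5: h1:4  h2:6  h3:6  h4:4  h5:4  h6:4 — peak 6 ≤ 6.

yes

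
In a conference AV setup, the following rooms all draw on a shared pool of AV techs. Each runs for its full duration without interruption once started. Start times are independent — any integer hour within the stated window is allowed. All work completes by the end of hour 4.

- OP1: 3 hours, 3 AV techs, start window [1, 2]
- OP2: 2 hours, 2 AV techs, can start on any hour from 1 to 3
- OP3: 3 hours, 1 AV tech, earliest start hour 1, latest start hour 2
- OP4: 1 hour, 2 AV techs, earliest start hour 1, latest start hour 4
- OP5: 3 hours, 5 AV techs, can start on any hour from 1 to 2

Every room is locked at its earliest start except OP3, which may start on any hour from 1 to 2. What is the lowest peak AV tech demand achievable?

12

OP3@1: h1:13  h2:11  h3:9  h4:0 → peak 13
OP3@2: h1:12  h2:11  h3:9  h4:1 → peak 12
Best is OP3@2, peak 12.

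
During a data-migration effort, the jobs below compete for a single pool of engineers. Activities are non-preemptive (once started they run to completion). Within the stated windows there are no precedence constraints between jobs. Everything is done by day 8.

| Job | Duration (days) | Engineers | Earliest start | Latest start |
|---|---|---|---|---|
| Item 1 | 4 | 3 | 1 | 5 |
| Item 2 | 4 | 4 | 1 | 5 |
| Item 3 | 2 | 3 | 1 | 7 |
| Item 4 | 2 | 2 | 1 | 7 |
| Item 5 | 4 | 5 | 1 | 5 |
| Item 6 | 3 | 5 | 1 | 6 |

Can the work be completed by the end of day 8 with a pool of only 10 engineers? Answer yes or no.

yes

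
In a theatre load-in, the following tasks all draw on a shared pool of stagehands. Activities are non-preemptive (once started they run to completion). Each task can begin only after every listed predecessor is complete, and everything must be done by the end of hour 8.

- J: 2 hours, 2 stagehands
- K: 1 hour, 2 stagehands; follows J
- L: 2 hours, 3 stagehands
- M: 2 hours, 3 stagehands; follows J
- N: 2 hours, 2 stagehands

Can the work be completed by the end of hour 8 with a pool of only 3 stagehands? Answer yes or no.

The minimum achievable peak is 4; 3 < 4, so no feasible schedule stays within the cap.

no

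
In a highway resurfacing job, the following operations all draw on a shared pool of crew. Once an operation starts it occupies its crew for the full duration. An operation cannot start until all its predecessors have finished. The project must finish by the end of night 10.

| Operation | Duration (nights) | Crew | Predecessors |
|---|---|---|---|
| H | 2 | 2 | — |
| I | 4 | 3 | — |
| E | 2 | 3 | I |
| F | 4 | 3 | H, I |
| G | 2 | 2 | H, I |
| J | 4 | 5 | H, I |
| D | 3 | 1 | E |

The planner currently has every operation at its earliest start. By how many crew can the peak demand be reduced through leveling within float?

4

Early-start peak: n1:5  n2:5  n3:3  n4:3  n5:13  n6:13  n7:9  n8:9  n9:1  n10:0 ⇒ 13.
Leveled (H@1, I@1, E@5, F@5, G@5, J@7, D@7): n1:5  n2:5  n3:3  n4:3  n5:8  n6:8  n7:9  n8:9  n9:6  n10:5 ⇒ 9.
Reduction 13 − 9 = 4.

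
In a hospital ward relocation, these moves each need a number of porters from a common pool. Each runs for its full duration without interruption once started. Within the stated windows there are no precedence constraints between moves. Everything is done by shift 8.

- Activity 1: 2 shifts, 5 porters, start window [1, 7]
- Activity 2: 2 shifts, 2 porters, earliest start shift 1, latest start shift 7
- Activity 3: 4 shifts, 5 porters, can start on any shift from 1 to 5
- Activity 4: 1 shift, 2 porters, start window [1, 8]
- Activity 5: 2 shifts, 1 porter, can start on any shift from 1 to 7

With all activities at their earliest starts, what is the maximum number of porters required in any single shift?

15

Early-start schedule: Activity 1@1, Activity 2@1, Activity 3@1, Activity 4@1, Activity 5@1.
Load per shift: shift 1: 15, shift 2: 13, shift 3: 5, shift 4: 5, shift 5: 0, shift 6: 0, shift 7: 0, shift 8: 0.
Peak is 15.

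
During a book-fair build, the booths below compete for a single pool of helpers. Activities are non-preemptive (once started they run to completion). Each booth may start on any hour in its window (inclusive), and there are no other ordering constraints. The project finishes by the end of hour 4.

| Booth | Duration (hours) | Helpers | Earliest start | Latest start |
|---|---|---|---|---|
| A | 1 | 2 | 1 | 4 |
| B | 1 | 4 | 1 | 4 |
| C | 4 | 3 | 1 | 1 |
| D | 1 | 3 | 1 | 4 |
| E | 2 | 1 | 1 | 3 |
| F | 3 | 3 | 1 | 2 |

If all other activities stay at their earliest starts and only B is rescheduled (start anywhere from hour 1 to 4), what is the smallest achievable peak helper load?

12

B@1: h1:16  h2:7  h3:6  h4:3 → peak 16
B@2: h1:12  h2:11  h3:6  h4:3 → peak 12
B@3: h1:12  h2:7  h3:10  h4:3 → peak 12
B@4: h1:12  h2:7  h3:6  h4:7 → peak 12
Best is B@2, peak 12.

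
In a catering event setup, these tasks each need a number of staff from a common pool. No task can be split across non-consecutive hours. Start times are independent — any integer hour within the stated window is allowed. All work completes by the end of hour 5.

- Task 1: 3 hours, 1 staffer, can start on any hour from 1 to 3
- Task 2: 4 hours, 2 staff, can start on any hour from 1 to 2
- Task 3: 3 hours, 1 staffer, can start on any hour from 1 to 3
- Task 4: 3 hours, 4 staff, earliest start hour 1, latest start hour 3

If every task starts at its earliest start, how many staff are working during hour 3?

8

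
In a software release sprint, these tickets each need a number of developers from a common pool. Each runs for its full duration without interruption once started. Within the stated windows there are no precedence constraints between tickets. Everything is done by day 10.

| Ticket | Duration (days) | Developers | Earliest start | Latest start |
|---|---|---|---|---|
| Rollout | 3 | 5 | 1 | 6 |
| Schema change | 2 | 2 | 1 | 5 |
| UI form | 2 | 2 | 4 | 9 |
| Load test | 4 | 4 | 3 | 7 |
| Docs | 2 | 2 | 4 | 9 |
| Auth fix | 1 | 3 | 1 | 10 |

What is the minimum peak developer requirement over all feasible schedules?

6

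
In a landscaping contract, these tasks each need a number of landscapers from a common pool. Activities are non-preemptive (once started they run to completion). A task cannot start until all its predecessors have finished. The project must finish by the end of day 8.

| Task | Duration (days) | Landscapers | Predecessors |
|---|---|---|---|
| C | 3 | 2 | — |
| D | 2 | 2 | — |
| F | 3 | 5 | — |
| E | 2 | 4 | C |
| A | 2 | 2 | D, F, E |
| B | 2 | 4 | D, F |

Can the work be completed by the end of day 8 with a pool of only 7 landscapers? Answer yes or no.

Schedule C@1, D@4, F@1, E@4, A@6, B@6: d1:7  d2:7  d3:7  d4:6  d5:6  d6:6  d7:6  d8:0 — peak 7 ≤ 7.

yes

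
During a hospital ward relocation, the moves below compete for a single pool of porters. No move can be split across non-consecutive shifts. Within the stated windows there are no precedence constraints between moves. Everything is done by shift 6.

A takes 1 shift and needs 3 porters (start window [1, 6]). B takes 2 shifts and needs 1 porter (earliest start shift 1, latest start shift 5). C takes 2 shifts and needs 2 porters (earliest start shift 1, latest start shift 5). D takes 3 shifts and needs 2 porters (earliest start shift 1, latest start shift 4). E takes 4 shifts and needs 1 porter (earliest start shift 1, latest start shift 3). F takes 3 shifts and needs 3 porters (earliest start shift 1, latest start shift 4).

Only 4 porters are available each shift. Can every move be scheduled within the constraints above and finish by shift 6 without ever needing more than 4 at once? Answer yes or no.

no

Total porter-shifts = 28; over 6 shifts the average is 28/6 > 4, so some shift must exceed 4.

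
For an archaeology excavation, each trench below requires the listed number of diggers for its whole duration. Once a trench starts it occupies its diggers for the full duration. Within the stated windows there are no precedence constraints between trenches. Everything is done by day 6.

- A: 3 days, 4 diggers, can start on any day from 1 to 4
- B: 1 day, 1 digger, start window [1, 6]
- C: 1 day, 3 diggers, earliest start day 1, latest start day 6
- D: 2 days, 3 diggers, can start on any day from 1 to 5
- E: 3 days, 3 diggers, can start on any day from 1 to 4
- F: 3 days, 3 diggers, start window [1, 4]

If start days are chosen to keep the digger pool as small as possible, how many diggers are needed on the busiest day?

Early-start (A@1, B@1, C@1, D@1, E@1, F@1) gives peak 17: d1:17  d2:13  d3:10  d4:0  d5:0  d6:0.
Shift B→4, D→2, E→4, F→4.
Schedule A@1, B@4, C@1, D@2, E@4, F@4: d1:7  d2:7  d3:7  d4:7  d5:6  d6:6 — peak 7.
Total digger-days = 40 over 6 days ⇒ peak ≥ ⌈40/6⌉ = 7, so 7 is optimal.

7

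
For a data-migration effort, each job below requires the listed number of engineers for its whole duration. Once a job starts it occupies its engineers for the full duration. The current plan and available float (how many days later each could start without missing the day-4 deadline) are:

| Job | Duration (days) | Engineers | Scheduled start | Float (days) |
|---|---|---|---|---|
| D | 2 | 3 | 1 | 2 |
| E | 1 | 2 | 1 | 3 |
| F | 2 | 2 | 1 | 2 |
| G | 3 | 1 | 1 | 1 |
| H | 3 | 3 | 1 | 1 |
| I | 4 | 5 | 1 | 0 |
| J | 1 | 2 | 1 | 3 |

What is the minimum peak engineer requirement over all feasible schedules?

12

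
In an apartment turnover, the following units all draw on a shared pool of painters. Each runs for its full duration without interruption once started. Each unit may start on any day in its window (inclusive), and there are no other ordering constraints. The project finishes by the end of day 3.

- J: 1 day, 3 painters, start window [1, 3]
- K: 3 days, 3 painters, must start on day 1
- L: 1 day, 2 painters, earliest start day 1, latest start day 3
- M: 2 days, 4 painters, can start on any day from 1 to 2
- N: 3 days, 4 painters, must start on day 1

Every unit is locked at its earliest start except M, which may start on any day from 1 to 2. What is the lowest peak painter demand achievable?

M@1: d1:16  d2:11  d3:7 → peak 16
M@2: d1:12  d2:11  d3:11 → peak 12
Best is M@2, peak 12.

12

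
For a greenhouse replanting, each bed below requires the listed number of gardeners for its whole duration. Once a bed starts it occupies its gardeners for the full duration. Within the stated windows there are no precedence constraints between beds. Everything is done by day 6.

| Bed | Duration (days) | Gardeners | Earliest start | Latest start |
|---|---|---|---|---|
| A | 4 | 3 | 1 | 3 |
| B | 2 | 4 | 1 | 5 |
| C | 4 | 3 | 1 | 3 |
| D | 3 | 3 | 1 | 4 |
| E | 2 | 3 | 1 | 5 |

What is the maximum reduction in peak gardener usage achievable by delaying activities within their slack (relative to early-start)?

7

Early-start peak: d1:16  d2:16  d3:9  d4:6  d5:0  d6:0 ⇒ 16.
Leveled (A@1, B@1, C@3, D@3, E@5): d1:7  d2:7  d3:9  d4:9  d5:9  d6:6 ⇒ 9.
Reduction 16 − 9 = 7.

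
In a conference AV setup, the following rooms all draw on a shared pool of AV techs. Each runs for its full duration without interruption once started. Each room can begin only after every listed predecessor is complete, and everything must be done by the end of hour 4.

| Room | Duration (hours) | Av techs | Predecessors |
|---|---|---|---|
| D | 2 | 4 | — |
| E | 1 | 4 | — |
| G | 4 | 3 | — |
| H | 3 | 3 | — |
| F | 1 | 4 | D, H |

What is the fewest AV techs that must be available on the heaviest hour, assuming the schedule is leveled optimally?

Early-start (D@1, E@1, G@1, H@1, F@4) gives peak 14: h1:14  h2:10  h3:6  h4:7.
Shift E→3.
Schedule D@1, E@3, G@1, H@1, F@4: h1:10  h2:10  h3:10  h4:7 — peak 10.
Total AV tech-hours = 37 over 4 hours ⇒ peak ≥ ⌈37/4⌉ = 10, so 10 is optimal.

10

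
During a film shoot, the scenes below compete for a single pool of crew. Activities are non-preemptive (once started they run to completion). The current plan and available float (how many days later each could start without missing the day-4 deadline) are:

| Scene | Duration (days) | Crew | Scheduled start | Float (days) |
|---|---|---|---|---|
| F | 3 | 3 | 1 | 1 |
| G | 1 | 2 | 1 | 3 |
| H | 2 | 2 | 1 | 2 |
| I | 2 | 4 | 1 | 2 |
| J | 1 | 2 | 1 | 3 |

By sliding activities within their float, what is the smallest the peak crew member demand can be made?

7

Early-start (F@1, G@1, H@1, I@1, J@1) gives peak 13: d1:13  d2:9  d3:3  d4:0.
Shift I→3, J→2.
Schedule F@1, G@1, H@1, I@3, J@2: d1:7  d2:7  d3:7  d4:4 — peak 7.
Total crew member-days = 25 over 4 days ⇒ peak ≥ ⌈25/4⌉ = 7, so 7 is optimal.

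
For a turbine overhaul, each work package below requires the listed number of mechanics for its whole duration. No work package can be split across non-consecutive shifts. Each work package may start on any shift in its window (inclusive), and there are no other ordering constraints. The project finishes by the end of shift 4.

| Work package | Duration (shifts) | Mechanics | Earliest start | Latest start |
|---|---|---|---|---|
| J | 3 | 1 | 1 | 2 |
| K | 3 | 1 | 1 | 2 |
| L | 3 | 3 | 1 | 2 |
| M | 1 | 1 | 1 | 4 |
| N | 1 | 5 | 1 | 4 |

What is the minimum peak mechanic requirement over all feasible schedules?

Early-start (J@1, K@1, L@1, M@1, N@1) gives peak 11: s1:11  s2:5  s3:5  s4:0.
Shift N→4.
Schedule J@1, K@1, L@1, M@1, N@4: s1:6  s2:5  s3:5  s4:5 — peak 6.
Total mechanic-shifts = 21 over 4 shifts ⇒ peak ≥ ⌈21/4⌉ = 6, so 6 is optimal.

6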